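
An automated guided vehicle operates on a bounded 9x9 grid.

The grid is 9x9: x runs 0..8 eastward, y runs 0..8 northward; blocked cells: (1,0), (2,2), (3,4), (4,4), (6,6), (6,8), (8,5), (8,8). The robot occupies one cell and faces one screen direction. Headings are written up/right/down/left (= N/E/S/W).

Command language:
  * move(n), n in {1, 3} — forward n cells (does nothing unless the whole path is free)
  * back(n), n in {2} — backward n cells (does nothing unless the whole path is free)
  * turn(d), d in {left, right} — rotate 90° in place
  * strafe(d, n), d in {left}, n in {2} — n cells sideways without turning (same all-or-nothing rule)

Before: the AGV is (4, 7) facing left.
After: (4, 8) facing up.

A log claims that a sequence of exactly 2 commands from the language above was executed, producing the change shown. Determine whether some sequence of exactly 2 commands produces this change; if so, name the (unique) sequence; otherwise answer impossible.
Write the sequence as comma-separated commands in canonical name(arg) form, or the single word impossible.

turn(right), move(1)

key: running move(1) before turn(right) would end elsewhere — order is forced
initial: (4, 7) facing left
1. turn(right) → (4, 7) facing up
2. move(1) → (4, 8) facing up
uniquely the one of 36 2-step routes that fits.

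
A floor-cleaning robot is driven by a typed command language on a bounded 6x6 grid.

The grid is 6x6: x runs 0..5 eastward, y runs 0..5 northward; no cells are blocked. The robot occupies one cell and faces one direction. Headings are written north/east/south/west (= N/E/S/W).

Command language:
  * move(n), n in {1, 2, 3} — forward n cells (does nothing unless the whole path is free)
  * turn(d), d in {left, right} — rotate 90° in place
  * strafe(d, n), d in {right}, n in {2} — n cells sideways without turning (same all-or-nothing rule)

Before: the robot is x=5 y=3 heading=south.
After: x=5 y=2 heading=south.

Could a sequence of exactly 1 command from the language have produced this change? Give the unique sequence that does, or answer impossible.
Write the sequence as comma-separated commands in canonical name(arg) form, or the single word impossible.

key: heading stays S — the single command does not turn
start: x=5 y=3 heading=south
t=1 move(1) ⇒ x=5 y=2 heading=south
all 6 alternatives checked — unique.

move(1)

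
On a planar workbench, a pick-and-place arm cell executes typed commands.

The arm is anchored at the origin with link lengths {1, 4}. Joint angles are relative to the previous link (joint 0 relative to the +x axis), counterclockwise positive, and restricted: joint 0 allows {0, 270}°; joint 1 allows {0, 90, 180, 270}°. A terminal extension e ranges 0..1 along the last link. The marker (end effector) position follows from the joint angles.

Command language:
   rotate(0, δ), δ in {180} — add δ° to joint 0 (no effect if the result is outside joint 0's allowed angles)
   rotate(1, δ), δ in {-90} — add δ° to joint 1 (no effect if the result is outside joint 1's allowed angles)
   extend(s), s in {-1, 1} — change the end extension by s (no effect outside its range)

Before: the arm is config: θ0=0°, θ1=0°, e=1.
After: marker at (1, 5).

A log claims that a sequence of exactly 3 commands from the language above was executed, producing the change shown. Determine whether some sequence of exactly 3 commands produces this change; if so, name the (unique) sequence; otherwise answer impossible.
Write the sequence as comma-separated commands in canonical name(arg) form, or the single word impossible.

begin: config: θ0=0°, θ1=0°, e=1
step 1 (rotate(1, -90)): config: θ0=0°, θ1=270°, e=1
step 2 (rotate(1, -90)): config: θ0=0°, θ1=180°, e=1
step 3 (rotate(1, -90)): config: θ0=0°, θ1=90°, e=1
uniquely the one of 64 3-step routes that fits.

rotate(1, -90), rotate(1, -90), rotate(1, -90)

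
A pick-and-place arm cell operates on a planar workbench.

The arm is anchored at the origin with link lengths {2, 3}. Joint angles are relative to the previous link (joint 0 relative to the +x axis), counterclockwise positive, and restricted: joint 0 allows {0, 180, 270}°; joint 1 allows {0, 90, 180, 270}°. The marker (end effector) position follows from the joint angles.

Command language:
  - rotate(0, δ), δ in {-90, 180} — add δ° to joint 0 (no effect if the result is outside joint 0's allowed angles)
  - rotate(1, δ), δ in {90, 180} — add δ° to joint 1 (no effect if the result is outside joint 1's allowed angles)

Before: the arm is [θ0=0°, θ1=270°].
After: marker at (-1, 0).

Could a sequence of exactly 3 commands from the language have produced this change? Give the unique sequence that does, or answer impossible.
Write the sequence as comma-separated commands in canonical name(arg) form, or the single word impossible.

start: [θ0=0°, θ1=270°]
t=1 rotate(1, 90) ⇒ [θ0=0°, θ1=0°]
t=2 rotate(1, 90) ⇒ [θ0=0°, θ1=90°]
t=3 rotate(1, 90) ⇒ [θ0=0°, θ1=180°]
no other 3-command option fits: unique.

rotate(1, 90), rotate(1, 90), rotate(1, 90)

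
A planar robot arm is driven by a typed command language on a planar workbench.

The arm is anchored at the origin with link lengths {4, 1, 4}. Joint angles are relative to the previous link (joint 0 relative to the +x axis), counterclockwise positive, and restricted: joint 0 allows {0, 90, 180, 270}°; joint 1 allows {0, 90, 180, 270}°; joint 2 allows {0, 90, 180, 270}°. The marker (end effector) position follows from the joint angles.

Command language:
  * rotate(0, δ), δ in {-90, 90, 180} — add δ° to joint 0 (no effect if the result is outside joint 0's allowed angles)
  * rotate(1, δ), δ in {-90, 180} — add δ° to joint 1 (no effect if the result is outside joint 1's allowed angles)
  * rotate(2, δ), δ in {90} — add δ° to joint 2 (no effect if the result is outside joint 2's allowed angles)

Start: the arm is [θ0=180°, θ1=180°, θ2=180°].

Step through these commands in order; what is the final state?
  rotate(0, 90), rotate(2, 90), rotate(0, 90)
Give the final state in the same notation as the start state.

[θ0=0°, θ1=180°, θ2=270°]

t0: [θ0=180°, θ1=180°, θ2=180°]
step 1 (rotate(0, 90)): [θ0=270°, θ1=180°, θ2=180°]
step 2 (rotate(2, 90)): [θ0=270°, θ1=180°, θ2=270°]
step 3 (rotate(0, 90)): [θ0=0°, θ1=180°, θ2=270°]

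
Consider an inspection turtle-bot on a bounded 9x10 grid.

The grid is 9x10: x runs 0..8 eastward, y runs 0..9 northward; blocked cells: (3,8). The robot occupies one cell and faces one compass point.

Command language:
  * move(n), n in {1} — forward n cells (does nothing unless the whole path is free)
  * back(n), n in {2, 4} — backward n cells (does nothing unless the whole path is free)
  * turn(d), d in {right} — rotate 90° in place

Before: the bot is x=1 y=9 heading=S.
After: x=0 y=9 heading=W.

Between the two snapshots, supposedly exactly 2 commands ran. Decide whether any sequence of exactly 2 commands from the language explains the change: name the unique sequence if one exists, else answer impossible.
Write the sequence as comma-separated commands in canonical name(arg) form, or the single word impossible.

turn(right), move(1)

key: position moved to (0,9) AND the heading swung to W — translation plus rotation needed
start: x=1 y=9 heading=S
step 1 (turn(right)): x=1 y=9 heading=W
step 2 (move(1)): x=0 y=9 heading=W
uniquely the one of 16 2-step routes that fits.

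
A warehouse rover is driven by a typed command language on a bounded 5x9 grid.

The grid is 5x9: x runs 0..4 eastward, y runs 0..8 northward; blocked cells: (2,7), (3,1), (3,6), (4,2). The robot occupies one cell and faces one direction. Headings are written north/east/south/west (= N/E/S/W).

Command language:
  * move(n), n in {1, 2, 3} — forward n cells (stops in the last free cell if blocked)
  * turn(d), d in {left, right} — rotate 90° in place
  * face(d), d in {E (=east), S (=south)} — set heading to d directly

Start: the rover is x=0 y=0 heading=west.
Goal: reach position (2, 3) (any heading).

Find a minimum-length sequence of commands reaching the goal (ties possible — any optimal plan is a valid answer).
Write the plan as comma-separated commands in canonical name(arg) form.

face(E), move(2), turn(left), move(3)

start: x=0 y=0 heading=west
step 1 (face(E)): x=0 y=0 heading=east
step 2 (move(2)): x=2 y=0 heading=east
step 3 (turn(left)): x=2 y=0 heading=north
step 4 (move(3)): x=2 y=3 heading=north
shorter routes all fall short; 4 is best.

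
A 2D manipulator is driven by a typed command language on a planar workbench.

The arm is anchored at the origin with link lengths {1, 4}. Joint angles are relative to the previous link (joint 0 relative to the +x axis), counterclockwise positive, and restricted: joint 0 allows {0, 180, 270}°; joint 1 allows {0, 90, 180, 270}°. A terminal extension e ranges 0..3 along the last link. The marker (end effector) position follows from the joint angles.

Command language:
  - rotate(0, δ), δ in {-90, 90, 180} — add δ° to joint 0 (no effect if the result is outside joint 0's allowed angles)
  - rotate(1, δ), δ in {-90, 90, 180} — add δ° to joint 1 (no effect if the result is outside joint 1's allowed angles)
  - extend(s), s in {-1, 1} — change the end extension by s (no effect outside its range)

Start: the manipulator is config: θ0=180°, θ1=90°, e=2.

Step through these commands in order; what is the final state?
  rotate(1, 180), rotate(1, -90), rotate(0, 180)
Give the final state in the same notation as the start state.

initial: config: θ0=180°, θ1=90°, e=2
[1] after rotate(1, 180): config: θ0=180°, θ1=270°, e=2
[2] after rotate(1, -90): config: θ0=180°, θ1=180°, e=2
[3] after rotate(0, 180): config: θ0=0°, θ1=180°, e=2

config: θ0=0°, θ1=180°, e=2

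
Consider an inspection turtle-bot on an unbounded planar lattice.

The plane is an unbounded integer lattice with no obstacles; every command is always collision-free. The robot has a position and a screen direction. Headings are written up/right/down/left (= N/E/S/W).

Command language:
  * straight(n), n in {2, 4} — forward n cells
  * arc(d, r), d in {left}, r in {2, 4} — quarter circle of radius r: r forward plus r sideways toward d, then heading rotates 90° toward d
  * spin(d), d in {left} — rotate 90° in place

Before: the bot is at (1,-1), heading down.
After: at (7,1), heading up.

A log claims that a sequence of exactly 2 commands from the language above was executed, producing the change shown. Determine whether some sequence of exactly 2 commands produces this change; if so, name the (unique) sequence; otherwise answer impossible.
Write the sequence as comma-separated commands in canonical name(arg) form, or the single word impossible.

key: position moved to (7,1) AND the heading swung to N — translation plus rotation needed
from: at (1,-1), heading down
step 1 (arc(left, 2)): at (3,-3), heading right
step 2 (arc(left, 4)): at (7,1), heading up
no rival 2-sequence matches.

arc(left, 2), arc(left, 4)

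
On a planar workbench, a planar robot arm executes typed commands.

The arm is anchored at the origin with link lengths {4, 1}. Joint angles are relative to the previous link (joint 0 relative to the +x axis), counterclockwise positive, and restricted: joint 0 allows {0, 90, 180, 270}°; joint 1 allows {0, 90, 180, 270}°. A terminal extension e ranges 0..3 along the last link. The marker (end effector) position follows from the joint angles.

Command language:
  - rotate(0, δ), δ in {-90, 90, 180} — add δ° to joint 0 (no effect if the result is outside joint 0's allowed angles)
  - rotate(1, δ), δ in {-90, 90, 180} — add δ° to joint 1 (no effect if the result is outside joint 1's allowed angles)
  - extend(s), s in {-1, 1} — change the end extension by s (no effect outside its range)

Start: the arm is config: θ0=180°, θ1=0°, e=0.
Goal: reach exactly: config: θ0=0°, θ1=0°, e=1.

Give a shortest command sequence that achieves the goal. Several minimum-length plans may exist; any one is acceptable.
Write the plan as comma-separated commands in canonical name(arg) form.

rotate(0, 180), extend(1)

start: config: θ0=180°, θ1=0°, e=0
t=1 rotate(0, 180) ⇒ config: θ0=0°, θ1=0°, e=0
t=2 extend(1) ⇒ config: θ0=0°, θ1=0°, e=1
shorter routes all fall short; 2 is best.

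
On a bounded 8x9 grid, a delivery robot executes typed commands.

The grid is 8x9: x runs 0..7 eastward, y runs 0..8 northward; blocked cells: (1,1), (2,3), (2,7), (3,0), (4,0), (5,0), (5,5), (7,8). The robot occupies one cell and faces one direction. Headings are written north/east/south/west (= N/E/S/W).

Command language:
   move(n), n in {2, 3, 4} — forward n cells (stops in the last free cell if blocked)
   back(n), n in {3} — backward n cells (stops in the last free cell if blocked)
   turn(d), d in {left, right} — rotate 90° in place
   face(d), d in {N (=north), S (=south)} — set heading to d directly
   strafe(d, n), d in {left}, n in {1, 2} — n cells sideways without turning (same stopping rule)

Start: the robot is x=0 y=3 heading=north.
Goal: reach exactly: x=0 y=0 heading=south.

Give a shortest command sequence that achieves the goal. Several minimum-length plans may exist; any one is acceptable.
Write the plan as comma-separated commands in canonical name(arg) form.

initial: x=0 y=3 heading=north
1. face(S) → x=0 y=3 heading=south
2. move(3) → x=0 y=0 heading=south
shorter routes all fall short; 2 is best.

face(S), move(3)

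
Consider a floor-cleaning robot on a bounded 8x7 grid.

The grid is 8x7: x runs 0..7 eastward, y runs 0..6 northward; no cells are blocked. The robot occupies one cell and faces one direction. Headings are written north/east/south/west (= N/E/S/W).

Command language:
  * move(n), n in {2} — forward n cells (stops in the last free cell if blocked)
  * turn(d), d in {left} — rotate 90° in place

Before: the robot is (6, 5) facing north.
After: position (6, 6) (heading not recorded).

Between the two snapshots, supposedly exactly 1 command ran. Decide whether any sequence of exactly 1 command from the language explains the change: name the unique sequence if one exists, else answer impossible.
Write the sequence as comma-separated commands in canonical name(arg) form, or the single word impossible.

move(2)

key: move(2) runs into the grid edge before its full distance
begin: (6, 5) facing north
[1] after move(2): (6, 6) facing north
no other 1-command option fits: unique.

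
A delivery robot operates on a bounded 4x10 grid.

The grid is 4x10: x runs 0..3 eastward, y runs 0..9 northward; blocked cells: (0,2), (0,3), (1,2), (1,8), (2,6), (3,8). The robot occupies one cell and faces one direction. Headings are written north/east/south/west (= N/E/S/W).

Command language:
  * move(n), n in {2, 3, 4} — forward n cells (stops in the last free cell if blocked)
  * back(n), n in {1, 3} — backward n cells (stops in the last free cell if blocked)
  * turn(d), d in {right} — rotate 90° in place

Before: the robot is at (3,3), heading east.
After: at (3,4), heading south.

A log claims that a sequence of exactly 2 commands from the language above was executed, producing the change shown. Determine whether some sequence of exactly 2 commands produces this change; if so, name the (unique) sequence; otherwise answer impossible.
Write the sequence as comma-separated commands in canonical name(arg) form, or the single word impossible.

turn(right), back(1)

key: running back(1) before turn(right) would end elsewhere — order is forced
from: at (3,3), heading east
t=1 turn(right) ⇒ at (3,3), heading south
t=2 back(1) ⇒ at (3,4), heading south
no other 2-command option fits: unique.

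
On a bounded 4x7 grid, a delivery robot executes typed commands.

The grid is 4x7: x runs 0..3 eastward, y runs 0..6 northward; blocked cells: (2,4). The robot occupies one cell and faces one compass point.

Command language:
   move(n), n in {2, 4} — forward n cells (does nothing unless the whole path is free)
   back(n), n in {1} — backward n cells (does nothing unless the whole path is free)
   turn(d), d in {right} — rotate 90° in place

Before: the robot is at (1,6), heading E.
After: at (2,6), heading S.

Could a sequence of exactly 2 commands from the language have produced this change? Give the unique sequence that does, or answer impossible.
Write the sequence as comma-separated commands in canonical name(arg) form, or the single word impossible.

all 16 sequences checked — none match.

impossible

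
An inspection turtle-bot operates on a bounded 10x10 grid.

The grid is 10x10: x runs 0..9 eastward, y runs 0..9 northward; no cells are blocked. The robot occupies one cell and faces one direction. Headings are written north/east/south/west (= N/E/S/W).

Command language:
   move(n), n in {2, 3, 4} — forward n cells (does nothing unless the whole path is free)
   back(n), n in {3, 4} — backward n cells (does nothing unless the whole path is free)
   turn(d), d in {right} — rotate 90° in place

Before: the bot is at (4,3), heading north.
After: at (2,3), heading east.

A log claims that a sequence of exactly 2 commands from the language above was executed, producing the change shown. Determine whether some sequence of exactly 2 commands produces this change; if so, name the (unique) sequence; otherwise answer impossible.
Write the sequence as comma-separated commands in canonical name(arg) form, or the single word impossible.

all 36 sequences checked — none match.

impossible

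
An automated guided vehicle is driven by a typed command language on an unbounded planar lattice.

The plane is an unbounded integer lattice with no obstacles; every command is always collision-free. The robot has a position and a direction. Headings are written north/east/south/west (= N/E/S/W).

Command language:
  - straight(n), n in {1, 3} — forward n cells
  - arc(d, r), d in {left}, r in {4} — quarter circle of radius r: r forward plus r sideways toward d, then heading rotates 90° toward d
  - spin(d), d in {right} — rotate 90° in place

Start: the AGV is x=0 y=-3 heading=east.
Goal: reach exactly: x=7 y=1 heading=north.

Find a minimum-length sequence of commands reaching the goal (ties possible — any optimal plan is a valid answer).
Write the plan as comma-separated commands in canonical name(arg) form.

straight(3), arc(left, 4)

t0: x=0 y=-3 heading=east
1. straight(3) → x=3 y=-3 heading=east
2. arc(left, 4) → x=7 y=1 heading=north
nothing shorter than 2 reaches the goal.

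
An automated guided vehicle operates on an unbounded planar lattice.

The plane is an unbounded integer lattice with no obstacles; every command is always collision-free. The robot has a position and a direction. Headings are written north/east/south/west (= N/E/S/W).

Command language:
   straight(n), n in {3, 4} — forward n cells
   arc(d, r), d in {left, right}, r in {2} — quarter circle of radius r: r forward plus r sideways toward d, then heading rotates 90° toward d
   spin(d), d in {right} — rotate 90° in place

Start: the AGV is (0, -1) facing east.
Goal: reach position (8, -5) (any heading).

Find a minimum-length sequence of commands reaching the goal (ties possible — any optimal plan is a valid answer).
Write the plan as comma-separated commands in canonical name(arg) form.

initial: (0, -1) facing east
t=1 straight(4) ⇒ (4, -1) facing east
t=2 arc(right, 2) ⇒ (6, -3) facing south
t=3 arc(left, 2) ⇒ (8, -5) facing east
minimal: 3 command(s), checked below 3.

straight(4), arc(right, 2), arc(left, 2)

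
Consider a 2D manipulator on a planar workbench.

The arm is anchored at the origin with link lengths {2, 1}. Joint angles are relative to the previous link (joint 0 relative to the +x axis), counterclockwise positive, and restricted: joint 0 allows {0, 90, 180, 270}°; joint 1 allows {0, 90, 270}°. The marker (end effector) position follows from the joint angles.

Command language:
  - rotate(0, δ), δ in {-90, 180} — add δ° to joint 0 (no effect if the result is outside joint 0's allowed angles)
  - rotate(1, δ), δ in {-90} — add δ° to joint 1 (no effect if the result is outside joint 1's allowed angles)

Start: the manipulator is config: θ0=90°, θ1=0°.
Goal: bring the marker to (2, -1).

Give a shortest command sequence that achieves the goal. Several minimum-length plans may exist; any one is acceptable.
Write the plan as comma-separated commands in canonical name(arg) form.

rotate(1, -90), rotate(0, -90)

initial: config: θ0=90°, θ1=0°
step 1 (rotate(1, -90)): config: θ0=90°, θ1=270°
step 2 (rotate(0, -90)): config: θ0=0°, θ1=270°
minimal: 2 command(s), checked below 2.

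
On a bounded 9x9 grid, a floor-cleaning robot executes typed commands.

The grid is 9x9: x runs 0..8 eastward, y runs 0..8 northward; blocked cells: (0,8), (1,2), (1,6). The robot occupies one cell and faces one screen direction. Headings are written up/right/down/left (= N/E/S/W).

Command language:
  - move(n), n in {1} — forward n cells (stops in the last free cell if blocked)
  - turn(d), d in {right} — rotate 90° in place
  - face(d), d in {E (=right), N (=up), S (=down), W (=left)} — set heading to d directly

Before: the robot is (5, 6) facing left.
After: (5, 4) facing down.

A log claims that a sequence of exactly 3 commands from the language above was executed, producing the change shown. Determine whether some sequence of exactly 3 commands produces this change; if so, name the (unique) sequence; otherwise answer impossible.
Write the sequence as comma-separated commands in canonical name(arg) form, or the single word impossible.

key: running move(1) before face(S) would end elsewhere — order is forced
from: (5, 6) facing left
[1] after face(S): (5, 6) facing down
[2] after move(1): (5, 5) facing down
[3] after move(1): (5, 4) facing down
no other 3-command option fits: unique.

face(S), move(1), move(1)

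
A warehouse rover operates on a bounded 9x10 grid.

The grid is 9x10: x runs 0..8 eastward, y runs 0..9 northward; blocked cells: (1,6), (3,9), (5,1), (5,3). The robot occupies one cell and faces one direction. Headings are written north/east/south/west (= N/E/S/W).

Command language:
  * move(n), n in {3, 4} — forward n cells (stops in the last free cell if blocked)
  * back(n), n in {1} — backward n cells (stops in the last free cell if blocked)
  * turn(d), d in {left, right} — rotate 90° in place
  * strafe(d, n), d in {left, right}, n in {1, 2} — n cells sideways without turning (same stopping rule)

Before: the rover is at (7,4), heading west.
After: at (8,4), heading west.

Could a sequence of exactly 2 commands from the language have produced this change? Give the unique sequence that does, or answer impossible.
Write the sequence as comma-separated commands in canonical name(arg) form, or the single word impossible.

back(1), back(1)

key: heading stays W — no command in the sequence turns
t0: at (7,4), heading west
[1] after back(1): at (8,4), heading west
[2] after back(1): at (8,4), heading west
all 81 alternatives checked — unique.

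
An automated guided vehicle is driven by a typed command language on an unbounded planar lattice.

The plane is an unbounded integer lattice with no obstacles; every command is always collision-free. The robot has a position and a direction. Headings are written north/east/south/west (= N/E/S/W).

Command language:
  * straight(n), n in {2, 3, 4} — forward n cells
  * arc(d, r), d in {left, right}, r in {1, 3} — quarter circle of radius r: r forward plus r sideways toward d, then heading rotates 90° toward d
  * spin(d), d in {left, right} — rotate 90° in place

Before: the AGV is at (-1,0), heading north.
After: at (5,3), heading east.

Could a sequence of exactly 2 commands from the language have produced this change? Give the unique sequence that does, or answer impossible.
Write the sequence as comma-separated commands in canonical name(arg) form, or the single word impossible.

key: running straight(3) before arc(right, 3) would end elsewhere — order is forced
from: at (-1,0), heading north
[1] after arc(right, 3): at (2,3), heading east
[2] after straight(3): at (5,3), heading east
no other 2-command option fits: unique.

arc(right, 3), straight(3)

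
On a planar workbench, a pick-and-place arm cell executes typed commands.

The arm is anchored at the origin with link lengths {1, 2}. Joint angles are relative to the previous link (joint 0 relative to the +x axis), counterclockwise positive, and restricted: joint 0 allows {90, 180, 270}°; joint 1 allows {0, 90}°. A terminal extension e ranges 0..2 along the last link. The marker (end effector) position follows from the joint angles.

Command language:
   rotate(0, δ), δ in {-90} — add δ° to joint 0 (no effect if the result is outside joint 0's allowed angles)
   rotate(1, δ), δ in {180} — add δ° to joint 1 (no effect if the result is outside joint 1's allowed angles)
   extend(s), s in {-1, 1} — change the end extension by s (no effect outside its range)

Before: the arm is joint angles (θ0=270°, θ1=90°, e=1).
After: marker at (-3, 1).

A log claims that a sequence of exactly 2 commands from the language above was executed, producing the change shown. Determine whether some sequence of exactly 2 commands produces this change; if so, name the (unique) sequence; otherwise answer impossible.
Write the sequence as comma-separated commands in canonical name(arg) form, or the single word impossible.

from: joint angles (θ0=270°, θ1=90°, e=1)
step 1 (rotate(0, -90)): joint angles (θ0=180°, θ1=90°, e=1)
step 2 (rotate(0, -90)): joint angles (θ0=90°, θ1=90°, e=1)
no rival 2-sequence matches.

rotate(0, -90), rotate(0, -90)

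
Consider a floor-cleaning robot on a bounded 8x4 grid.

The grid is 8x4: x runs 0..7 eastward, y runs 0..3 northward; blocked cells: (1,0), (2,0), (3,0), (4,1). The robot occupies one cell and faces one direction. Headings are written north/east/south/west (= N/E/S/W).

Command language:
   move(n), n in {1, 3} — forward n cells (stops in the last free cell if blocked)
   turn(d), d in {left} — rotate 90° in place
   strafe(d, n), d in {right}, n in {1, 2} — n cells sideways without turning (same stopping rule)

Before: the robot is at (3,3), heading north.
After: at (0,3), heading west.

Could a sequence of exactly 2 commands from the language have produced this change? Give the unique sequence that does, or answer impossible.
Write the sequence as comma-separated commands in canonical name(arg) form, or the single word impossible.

turn(left), move(3)

key: running move(3) before turn(left) would end elsewhere — order is forced
t0: at (3,3), heading north
1. turn(left) → at (3,3), heading west
2. move(3) → at (0,3), heading west
all 25 alternatives checked — unique.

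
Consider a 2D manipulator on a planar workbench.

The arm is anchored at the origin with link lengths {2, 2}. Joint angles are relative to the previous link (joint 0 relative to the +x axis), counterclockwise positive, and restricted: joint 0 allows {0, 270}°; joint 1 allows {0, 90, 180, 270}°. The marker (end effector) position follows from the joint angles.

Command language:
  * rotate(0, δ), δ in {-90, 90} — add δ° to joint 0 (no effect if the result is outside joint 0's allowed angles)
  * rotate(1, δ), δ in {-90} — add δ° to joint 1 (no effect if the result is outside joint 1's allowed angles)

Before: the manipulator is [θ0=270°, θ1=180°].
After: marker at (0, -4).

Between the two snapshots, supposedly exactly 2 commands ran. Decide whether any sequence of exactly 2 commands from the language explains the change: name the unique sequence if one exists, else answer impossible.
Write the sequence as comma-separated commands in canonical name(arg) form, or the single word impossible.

start: [θ0=270°, θ1=180°]
[1] after rotate(1, -90): [θ0=270°, θ1=90°]
[2] after rotate(1, -90): [θ0=270°, θ1=0°]
no rival 2-sequence matches.

rotate(1, -90), rotate(1, -90)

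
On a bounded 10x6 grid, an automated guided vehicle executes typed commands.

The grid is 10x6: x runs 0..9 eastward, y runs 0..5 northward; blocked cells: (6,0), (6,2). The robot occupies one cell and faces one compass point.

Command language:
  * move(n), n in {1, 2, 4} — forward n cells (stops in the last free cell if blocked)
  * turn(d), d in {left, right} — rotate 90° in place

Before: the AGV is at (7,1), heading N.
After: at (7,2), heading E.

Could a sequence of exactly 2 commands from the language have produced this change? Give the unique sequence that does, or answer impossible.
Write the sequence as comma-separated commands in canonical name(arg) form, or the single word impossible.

move(1), turn(right)

key: position moved to (7,2) AND the heading swung to E — translation plus rotation needed
begin: at (7,1), heading N
[1] after move(1): at (7,2), heading N
[2] after turn(right): at (7,2), heading E
no rival 2-sequence matches.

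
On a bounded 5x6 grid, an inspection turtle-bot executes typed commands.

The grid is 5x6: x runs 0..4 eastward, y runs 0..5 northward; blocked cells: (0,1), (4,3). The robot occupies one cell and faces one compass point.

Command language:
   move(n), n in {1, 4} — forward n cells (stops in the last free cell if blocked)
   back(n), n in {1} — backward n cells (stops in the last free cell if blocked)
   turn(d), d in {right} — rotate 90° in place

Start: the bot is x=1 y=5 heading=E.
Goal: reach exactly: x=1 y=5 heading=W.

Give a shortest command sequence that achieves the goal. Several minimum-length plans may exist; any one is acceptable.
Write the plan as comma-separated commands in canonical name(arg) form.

turn(right), turn(right)

begin: x=1 y=5 heading=E
1. turn(right) → x=1 y=5 heading=S
2. turn(right) → x=1 y=5 heading=W
shorter routes all fall short; 2 is best.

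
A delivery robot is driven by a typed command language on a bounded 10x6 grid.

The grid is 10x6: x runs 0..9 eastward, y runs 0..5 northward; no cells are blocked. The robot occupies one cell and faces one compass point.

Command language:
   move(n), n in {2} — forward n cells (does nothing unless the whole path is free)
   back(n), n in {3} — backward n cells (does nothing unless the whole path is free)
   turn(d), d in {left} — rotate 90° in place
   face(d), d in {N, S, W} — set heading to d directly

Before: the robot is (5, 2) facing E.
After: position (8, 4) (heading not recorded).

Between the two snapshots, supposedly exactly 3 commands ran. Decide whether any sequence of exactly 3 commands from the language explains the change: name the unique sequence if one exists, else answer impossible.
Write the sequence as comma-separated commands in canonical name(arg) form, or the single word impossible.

impossible

no 3-step route produces this change.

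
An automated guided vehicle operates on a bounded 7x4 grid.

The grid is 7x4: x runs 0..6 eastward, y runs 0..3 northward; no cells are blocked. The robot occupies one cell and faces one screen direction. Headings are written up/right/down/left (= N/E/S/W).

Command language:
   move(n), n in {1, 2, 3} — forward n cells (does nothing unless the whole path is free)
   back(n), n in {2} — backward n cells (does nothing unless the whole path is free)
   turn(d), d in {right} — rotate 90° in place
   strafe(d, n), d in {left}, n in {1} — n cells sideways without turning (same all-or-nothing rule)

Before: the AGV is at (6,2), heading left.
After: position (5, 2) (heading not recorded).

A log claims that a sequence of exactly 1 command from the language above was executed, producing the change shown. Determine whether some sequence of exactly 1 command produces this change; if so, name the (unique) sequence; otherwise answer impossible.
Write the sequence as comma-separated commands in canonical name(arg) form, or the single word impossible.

t0: at (6,2), heading left
1. move(1) → at (5,2), heading left
no rival 1-sequence matches.

move(1)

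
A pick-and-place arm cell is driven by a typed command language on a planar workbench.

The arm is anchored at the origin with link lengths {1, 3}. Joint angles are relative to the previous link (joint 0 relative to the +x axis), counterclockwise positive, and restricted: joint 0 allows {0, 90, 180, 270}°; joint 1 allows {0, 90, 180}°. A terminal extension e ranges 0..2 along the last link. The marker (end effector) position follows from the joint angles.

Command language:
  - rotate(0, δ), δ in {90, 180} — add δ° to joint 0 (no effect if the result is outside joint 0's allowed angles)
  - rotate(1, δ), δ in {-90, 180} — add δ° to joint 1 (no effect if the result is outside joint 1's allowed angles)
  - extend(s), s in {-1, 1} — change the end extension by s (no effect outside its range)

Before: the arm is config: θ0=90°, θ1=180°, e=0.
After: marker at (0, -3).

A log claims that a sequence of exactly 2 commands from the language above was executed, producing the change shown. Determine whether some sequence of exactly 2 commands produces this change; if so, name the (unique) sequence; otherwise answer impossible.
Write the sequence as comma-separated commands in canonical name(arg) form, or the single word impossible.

extend(-1), extend(1)

key: order matters: swapping extend(-1) and extend(1) lands elsewhere
begin: config: θ0=90°, θ1=180°, e=0
1. extend(-1) → config: θ0=90°, θ1=180°, e=0
2. extend(1) → config: θ0=90°, θ1=180°, e=1
all 36 alternatives checked — unique.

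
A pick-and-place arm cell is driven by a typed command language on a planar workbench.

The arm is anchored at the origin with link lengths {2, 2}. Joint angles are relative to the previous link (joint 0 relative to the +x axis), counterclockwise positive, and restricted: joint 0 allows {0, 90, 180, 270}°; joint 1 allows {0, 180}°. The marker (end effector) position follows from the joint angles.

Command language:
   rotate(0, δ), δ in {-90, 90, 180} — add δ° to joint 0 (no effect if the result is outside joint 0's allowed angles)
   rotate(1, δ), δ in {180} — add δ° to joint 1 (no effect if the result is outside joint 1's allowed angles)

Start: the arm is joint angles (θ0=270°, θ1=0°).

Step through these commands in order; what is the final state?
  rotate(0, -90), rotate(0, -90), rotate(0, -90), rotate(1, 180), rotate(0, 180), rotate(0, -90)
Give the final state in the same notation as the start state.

joint angles (θ0=90°, θ1=180°)

begin: joint angles (θ0=270°, θ1=0°)
step 1 (rotate(0, -90)): joint angles (θ0=180°, θ1=0°)
step 2 (rotate(0, -90)): joint angles (θ0=90°, θ1=0°)
step 3 (rotate(0, -90)): joint angles (θ0=0°, θ1=0°)
step 4 (rotate(1, 180)): joint angles (θ0=0°, θ1=180°)
step 5 (rotate(0, 180)): joint angles (θ0=180°, θ1=180°)
step 6 (rotate(0, -90)): joint angles (θ0=90°, θ1=180°)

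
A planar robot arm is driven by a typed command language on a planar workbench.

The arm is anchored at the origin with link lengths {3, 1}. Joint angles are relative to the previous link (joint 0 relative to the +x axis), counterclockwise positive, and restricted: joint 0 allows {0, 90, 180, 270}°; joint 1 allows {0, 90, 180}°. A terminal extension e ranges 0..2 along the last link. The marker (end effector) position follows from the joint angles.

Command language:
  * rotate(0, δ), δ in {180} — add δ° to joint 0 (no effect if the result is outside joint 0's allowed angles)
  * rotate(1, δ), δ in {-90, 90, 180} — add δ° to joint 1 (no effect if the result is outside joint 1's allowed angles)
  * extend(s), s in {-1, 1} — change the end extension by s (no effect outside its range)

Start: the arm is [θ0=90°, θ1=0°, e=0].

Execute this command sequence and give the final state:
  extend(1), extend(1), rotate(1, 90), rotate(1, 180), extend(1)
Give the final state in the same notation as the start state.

start: [θ0=90°, θ1=0°, e=0]
t=1 extend(1) ⇒ [θ0=90°, θ1=0°, e=1]
t=2 extend(1) ⇒ [θ0=90°, θ1=0°, e=2]
t=3 rotate(1, 90) ⇒ [θ0=90°, θ1=90°, e=2]
t=4 rotate(1, 180) ⇒ [θ0=90°, θ1=90°, e=2]
t=5 extend(1) ⇒ [θ0=90°, θ1=90°, e=2]

[θ0=90°, θ1=90°, e=2]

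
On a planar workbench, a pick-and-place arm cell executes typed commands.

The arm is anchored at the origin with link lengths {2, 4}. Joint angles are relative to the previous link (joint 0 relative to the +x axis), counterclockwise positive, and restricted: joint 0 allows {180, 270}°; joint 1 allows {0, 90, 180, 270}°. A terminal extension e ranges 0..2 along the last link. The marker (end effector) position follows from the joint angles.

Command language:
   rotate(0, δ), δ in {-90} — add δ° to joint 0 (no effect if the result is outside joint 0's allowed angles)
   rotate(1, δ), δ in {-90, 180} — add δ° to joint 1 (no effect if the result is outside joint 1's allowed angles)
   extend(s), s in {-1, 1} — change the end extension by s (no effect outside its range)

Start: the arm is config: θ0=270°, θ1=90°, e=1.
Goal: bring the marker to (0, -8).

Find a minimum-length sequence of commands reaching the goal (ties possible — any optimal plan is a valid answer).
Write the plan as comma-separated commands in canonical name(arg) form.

extend(1), rotate(1, -90)

begin: config: θ0=270°, θ1=90°, e=1
[1] after extend(1): config: θ0=270°, θ1=90°, e=2
[2] after rotate(1, -90): config: θ0=270°, θ1=0°, e=2
nothing shorter than 2 reaches the goal.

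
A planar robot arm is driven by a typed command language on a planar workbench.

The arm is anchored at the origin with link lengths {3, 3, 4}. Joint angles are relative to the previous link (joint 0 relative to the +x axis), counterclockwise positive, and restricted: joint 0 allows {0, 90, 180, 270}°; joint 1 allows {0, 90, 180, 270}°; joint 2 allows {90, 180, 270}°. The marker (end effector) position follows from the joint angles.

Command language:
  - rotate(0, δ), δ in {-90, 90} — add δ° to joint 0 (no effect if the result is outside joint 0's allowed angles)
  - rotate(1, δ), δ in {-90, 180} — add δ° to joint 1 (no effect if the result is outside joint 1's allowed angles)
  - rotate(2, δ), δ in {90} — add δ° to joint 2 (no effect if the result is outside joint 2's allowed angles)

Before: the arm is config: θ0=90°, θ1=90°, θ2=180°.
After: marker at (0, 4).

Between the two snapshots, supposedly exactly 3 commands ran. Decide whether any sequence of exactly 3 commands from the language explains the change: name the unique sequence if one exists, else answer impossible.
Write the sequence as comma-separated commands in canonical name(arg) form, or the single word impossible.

from: config: θ0=90°, θ1=90°, θ2=180°
step 1 (rotate(1, -90)): config: θ0=90°, θ1=0°, θ2=180°
step 2 (rotate(1, -90)): config: θ0=90°, θ1=270°, θ2=180°
step 3 (rotate(1, -90)): config: θ0=90°, θ1=180°, θ2=180°
all 125 alternatives checked — unique.

rotate(1, -90), rotate(1, -90), rotate(1, -90)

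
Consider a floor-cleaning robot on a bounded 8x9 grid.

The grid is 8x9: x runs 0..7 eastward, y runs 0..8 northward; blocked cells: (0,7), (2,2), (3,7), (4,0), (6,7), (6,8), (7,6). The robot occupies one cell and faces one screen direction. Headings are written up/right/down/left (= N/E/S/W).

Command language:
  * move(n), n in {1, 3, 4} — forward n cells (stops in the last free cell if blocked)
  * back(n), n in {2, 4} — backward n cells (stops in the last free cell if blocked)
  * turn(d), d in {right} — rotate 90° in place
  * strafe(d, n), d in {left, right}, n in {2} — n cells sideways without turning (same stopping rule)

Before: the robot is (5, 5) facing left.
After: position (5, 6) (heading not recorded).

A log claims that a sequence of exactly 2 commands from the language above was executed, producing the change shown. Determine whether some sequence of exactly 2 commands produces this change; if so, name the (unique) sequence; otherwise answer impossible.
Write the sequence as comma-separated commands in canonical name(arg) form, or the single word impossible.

key: order matters: swapping turn(right) and move(1) lands elsewhere
t0: (5, 5) facing left
1. turn(right) → (5, 5) facing up
2. move(1) → (5, 6) facing up
all 64 alternatives checked — unique.

turn(right), move(1)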